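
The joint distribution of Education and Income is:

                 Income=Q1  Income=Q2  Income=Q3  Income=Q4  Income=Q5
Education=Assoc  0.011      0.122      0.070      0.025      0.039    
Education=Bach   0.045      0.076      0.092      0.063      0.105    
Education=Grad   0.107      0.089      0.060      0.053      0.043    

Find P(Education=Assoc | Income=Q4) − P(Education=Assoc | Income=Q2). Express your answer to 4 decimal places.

P(Income=Q4) = 0.025 + 0.063 + 0.053 = 0.141; P(Education=Assoc | Income=Q4) = 0.025/0.141 = 0.17730.
P(Income=Q2) = 0.122 + 0.076 + 0.089 = 0.287; P(Education=Assoc | Income=Q2) = 0.122/0.287 = 0.42509.
Difference = -0.2478.

-0.2478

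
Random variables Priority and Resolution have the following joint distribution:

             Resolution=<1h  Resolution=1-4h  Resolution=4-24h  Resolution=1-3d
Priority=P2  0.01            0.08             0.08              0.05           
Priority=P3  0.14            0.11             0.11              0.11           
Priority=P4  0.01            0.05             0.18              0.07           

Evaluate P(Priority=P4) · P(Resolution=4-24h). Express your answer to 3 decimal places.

0.115

P(Priority=P4) = 0.01 + 0.05 + 0.18 + 0.07 = 0.31.
P(Resolution=4-24h) = 0.08 + 0.11 + 0.18 = 0.37.
Product: 0.31 × 0.37 = 0.115.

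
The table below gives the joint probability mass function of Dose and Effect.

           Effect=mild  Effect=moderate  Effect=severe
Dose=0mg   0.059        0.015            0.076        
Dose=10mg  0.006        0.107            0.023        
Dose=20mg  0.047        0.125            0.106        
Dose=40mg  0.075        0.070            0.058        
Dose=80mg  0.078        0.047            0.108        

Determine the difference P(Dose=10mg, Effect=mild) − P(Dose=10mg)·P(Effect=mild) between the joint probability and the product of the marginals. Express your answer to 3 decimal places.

P(Dose=10mg) = 0.006 + 0.107 + 0.023 = 0.136.
P(Effect=mild) = 0.059 + 0.006 + 0.047 + 0.075 + 0.078 = 0.265.
P(Dose=10mg, Effect=mild) − P(Dose=10mg)P(Effect=mild) = 0.006 − 0.136×0.265 = -0.030.

-0.030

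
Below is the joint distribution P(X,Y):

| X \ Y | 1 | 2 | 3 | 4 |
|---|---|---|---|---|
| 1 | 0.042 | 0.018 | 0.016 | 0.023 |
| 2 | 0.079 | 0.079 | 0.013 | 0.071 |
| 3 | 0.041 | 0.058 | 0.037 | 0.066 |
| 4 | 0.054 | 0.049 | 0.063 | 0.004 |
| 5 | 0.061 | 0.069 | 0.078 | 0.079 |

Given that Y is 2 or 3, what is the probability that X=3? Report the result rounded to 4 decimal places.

0.1979

P(Y=2) = 0.018 + 0.079 + 0.058 + 0.049 + 0.069 = 0.273.
P(Y=3) = 0.016 + 0.013 + 0.037 + 0.063 + 0.078 = 0.207.
P(Y ∈ {2, 3}) = 0.273 + 0.207 = 0.480; P(X=3, Y ∈ {2, 3}) = 0.058 + 0.037 = 0.095.
P(X=3 | Y ∈ {2, 3}) = 0.095/0.480 = 0.1979.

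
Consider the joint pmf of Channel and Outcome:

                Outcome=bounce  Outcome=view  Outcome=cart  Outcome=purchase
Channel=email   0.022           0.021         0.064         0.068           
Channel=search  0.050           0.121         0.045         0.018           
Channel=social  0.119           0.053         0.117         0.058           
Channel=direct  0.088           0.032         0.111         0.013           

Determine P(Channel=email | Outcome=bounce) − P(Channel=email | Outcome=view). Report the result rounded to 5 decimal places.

-0.01366

P(Outcome=bounce) = 0.022 + 0.050 + 0.119 + 0.088 = 0.279; P(Channel=email | Outcome=bounce) = 0.022/0.279 = 0.078853.
P(Outcome=view) = 0.021 + 0.121 + 0.053 + 0.032 = 0.227; P(Channel=email | Outcome=view) = 0.021/0.227 = 0.092511.
Difference = -0.01366.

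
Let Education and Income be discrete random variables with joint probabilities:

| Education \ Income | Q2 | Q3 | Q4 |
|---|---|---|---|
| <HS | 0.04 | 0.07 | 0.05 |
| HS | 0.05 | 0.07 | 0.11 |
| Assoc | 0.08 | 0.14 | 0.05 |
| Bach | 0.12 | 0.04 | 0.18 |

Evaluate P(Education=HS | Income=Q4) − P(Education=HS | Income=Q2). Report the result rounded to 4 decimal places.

P(Income=Q4) = 0.05 + 0.11 + 0.05 + 0.18 = 0.39; P(Education=HS | Income=Q4) = 0.11/0.39 = 0.28205.
P(Income=Q2) = 0.04 + 0.05 + 0.08 + 0.12 = 0.29; P(Education=HS | Income=Q2) = 0.05/0.29 = 0.17241.
Difference = 0.1096.

0.1096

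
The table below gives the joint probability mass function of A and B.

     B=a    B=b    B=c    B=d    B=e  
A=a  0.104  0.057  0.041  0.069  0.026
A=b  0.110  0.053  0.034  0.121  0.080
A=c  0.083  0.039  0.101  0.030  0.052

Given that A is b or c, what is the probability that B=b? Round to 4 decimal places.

0.1309

P(A=b) = 0.110 + 0.053 + 0.034 + 0.121 + 0.080 = 0.398.
P(A=c) = 0.083 + 0.039 + 0.101 + 0.030 + 0.052 = 0.305.
P(A ∈ {b, c}) = 0.398 + 0.305 = 0.703; P(B=b, A ∈ {b, c}) = 0.053 + 0.039 = 0.092.
P(B=b | A ∈ {b, c}) = 0.092/0.703 = 0.1309.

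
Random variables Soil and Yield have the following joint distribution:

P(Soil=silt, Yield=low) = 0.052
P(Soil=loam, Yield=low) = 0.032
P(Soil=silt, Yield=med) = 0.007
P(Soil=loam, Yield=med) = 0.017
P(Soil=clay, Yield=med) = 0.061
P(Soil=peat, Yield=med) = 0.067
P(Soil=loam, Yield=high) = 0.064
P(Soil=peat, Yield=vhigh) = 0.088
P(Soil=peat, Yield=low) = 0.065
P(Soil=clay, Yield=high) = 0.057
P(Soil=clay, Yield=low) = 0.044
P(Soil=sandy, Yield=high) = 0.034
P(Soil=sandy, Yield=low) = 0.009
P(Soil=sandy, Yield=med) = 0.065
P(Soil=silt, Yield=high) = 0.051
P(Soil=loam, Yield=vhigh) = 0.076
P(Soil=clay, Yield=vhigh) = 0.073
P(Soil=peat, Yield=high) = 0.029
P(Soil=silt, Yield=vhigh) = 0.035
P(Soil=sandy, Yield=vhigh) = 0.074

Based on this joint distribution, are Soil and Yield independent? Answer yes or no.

no

P(Soil=peat) = 0.249 and P(Yield=high) = 0.235, so their product is 0.05852, but P(Soil=peat, Yield=high) = 0.029. Since these differ, Soil and Yield are not independent.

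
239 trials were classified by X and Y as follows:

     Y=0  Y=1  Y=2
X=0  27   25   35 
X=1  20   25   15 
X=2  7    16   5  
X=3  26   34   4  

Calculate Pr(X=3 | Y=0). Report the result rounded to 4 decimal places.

Total with Y=0: 27 + 20 + 7 + 26 = 80.
P(X=3 | Y=0) = 26/80 = 0.3250.

0.3250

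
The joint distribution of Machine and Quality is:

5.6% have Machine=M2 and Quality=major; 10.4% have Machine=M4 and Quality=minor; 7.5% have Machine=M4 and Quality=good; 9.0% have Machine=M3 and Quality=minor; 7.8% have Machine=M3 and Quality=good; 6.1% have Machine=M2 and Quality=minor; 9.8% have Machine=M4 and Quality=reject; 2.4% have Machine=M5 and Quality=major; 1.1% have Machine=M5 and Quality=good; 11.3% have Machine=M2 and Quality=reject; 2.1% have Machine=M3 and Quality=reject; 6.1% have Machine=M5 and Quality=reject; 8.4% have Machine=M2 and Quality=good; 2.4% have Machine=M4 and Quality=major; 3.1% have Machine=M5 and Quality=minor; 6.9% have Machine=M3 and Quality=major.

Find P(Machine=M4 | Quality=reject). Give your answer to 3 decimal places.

0.334

P(Quality=reject) = 0.113 + 0.021 + 0.098 + 0.061 = 0.293.
P(Machine=M4 | Quality=reject) = 0.098/0.293 = 0.334.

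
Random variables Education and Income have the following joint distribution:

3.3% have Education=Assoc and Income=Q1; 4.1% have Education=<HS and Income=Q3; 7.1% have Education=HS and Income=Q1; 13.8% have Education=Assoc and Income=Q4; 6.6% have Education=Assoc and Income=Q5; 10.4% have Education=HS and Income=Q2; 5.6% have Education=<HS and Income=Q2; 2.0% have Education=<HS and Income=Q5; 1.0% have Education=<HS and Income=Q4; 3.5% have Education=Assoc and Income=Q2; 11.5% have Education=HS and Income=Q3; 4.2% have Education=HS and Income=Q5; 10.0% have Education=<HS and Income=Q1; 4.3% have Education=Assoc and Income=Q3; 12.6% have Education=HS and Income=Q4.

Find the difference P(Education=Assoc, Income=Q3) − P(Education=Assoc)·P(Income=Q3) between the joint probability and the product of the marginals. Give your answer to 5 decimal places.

-0.01969

P(Education=Assoc) = 0.033 + 0.035 + 0.043 + 0.138 + 0.066 = 0.315.
P(Income=Q3) = 0.041 + 0.115 + 0.043 = 0.199.
P(Education=Assoc, Income=Q3) − P(Education=Assoc)P(Income=Q3) = 0.043 − 0.315×0.199 = -0.01969.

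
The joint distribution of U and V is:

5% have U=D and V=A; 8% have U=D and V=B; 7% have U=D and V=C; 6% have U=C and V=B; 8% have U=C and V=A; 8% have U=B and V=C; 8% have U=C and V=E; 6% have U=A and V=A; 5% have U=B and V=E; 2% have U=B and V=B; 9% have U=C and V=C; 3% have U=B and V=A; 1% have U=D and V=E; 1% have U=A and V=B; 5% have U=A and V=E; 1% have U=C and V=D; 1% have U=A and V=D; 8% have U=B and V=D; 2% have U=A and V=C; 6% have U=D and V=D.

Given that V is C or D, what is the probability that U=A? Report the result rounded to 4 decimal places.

P(V=C) = 0.02 + 0.08 + 0.09 + 0.07 = 0.26.
P(V=D) = 0.01 + 0.08 + 0.01 + 0.06 = 0.16.
P(V ∈ {C, D}) = 0.26 + 0.16 = 0.42; P(U=A, V ∈ {C, D}) = 0.02 + 0.01 = 0.03.
P(U=A | V ∈ {C, D}) = 0.03/0.42 = 0.0714.

0.0714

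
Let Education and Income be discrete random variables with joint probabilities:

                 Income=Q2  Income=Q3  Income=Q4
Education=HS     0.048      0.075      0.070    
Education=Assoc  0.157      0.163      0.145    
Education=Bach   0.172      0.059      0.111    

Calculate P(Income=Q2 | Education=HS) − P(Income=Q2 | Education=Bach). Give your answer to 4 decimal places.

-0.2542

P(Education=HS) = 0.048 + 0.075 + 0.070 = 0.193; P(Income=Q2 | Education=HS) = 0.048/0.193 = 0.24870.
P(Education=Bach) = 0.172 + 0.059 + 0.111 = 0.342; P(Income=Q2 | Education=Bach) = 0.172/0.342 = 0.50292.
Difference = -0.2542.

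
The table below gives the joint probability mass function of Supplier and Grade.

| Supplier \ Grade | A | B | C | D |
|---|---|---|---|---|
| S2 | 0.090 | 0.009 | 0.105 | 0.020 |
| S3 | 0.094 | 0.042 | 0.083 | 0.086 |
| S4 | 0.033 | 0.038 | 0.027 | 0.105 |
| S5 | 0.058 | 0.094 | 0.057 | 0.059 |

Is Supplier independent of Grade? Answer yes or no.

no

P(Supplier=S4) = 0.203 and P(Grade=D) = 0.270, so their product is 0.05481, but P(Supplier=S4, Grade=D) = 0.105. Since these differ, Supplier and Grade are not independent.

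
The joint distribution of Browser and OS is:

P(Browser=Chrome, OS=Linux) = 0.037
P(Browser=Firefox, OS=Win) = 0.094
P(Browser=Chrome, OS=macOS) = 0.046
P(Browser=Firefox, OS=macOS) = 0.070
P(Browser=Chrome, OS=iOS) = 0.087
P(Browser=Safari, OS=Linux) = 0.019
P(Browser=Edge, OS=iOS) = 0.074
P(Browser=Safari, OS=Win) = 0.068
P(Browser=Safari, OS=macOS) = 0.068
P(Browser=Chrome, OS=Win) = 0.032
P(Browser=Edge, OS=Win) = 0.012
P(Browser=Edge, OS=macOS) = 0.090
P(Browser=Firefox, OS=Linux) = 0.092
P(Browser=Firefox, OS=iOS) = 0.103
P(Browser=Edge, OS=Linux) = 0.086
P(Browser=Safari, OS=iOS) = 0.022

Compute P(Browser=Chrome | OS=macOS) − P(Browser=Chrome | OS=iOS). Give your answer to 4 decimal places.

-0.1363

P(OS=macOS) = 0.046 + 0.070 + 0.068 + 0.090 = 0.274; P(Browser=Chrome | OS=macOS) = 0.046/0.274 = 0.16788.
P(OS=iOS) = 0.087 + 0.103 + 0.022 + 0.074 = 0.286; P(Browser=Chrome | OS=iOS) = 0.087/0.286 = 0.30420.
Difference = -0.1363.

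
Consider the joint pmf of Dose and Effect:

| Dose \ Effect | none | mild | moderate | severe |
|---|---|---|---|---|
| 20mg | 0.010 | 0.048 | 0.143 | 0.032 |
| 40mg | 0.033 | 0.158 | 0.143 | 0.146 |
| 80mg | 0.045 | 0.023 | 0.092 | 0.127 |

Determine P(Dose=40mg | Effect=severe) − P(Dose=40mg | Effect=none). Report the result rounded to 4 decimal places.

0.1037

P(Effect=severe) = 0.032 + 0.146 + 0.127 = 0.305; P(Dose=40mg | Effect=severe) = 0.146/0.305 = 0.47869.
P(Effect=none) = 0.010 + 0.033 + 0.045 = 0.088; P(Dose=40mg | Effect=none) = 0.033/0.088 = 0.37500.
Difference = 0.1037.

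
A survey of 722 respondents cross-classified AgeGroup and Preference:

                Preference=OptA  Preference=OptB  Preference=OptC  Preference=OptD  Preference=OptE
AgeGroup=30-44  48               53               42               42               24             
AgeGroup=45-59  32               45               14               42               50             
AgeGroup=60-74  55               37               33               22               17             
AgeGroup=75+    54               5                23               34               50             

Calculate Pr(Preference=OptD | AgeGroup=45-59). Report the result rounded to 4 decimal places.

Total with AgeGroup=45-59: 32 + 45 + 14 + 42 + 50 = 183.
P(Preference=OptD | AgeGroup=45-59) = 42/183 = 0.2295.

0.2295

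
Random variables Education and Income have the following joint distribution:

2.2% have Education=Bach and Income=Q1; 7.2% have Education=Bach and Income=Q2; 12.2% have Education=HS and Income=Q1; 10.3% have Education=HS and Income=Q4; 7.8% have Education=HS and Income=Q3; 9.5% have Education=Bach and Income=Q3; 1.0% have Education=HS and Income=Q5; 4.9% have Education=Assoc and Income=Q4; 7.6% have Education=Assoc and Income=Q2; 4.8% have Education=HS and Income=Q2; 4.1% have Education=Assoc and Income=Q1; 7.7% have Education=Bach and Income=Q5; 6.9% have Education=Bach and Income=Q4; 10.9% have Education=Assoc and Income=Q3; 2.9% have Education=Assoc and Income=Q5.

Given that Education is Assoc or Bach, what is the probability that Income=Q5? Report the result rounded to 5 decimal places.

P(Education=Assoc) = 0.041 + 0.076 + 0.109 + 0.049 + 0.029 = 0.304.
P(Education=Bach) = 0.022 + 0.072 + 0.095 + 0.069 + 0.077 = 0.335.
P(Education ∈ {Assoc, Bach}) = 0.304 + 0.335 = 0.639; P(Income=Q5, Education ∈ {Assoc, Bach}) = 0.029 + 0.077 = 0.106.
P(Income=Q5 | Education ∈ {Assoc, Bach}) = 0.106/0.639 = 0.16588.

0.16588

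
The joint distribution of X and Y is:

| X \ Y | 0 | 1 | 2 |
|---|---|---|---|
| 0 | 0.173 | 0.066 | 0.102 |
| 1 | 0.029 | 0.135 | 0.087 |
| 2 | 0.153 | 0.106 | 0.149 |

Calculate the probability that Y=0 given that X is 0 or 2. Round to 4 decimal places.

P(X=0) = 0.173 + 0.066 + 0.102 = 0.341.
P(X=2) = 0.153 + 0.106 + 0.149 = 0.408.
P(X ∈ {0, 2}) = 0.341 + 0.408 = 0.749; P(Y=0, X ∈ {0, 2}) = 0.173 + 0.153 = 0.326.
P(Y=0 | X ∈ {0, 2}) = 0.326/0.749 = 0.4352.

0.4352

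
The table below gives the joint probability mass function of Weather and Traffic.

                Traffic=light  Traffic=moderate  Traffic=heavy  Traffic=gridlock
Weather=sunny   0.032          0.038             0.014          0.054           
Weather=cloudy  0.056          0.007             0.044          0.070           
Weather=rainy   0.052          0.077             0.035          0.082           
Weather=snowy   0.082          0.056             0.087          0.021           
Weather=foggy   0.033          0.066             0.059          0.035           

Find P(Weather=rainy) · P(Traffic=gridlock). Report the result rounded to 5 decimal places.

0.06445

P(Weather=rainy) = 0.052 + 0.077 + 0.035 + 0.082 = 0.246.
P(Traffic=gridlock) = 0.054 + 0.070 + 0.082 + 0.021 + 0.035 = 0.262.
Product: 0.246 × 0.262 = 0.06445.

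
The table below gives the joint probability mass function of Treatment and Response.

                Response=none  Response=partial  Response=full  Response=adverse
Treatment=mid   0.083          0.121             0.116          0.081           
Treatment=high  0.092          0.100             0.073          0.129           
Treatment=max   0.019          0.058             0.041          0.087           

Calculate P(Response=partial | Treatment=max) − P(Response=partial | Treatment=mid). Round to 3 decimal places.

P(Treatment=max) = 0.019 + 0.058 + 0.041 + 0.087 = 0.205; P(Response=partial | Treatment=max) = 0.058/0.205 = 0.2829.
P(Treatment=mid) = 0.083 + 0.121 + 0.116 + 0.081 = 0.401; P(Response=partial | Treatment=mid) = 0.121/0.401 = 0.3017.
Difference = -0.019.

-0.019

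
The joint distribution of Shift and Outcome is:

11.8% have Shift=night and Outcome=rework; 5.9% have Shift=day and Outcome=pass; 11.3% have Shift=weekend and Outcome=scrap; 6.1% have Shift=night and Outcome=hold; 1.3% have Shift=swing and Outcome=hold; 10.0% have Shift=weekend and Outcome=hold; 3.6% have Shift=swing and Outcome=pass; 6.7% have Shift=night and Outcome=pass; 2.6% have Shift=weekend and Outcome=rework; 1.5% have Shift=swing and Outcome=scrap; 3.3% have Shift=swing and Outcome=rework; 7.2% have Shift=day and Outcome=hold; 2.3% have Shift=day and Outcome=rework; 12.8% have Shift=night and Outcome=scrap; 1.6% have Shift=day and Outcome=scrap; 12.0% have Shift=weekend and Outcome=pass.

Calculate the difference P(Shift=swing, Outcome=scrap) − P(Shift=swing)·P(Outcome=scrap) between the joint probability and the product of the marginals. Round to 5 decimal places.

P(Shift=swing) = 0.036 + 0.033 + 0.015 + 0.013 = 0.097.
P(Outcome=scrap) = 0.016 + 0.015 + 0.128 + 0.113 = 0.272.
P(Shift=swing, Outcome=scrap) − P(Shift=swing)P(Outcome=scrap) = 0.015 − 0.097×0.272 = -0.01138.

-0.01138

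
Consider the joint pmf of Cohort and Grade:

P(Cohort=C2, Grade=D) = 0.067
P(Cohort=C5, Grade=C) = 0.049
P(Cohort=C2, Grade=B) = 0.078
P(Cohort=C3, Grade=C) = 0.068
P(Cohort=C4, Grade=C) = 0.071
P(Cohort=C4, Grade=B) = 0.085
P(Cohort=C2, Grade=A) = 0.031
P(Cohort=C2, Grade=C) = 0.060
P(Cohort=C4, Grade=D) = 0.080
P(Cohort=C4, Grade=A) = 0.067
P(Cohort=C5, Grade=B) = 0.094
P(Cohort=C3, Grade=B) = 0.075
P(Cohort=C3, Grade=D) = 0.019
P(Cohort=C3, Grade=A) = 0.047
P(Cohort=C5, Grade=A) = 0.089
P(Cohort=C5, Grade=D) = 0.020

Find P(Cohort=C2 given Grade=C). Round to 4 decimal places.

P(Grade=C) = 0.060 + 0.068 + 0.071 + 0.049 = 0.248.
P(Cohort=C2 | Grade=C) = 0.060/0.248 = 0.2419.

0.2419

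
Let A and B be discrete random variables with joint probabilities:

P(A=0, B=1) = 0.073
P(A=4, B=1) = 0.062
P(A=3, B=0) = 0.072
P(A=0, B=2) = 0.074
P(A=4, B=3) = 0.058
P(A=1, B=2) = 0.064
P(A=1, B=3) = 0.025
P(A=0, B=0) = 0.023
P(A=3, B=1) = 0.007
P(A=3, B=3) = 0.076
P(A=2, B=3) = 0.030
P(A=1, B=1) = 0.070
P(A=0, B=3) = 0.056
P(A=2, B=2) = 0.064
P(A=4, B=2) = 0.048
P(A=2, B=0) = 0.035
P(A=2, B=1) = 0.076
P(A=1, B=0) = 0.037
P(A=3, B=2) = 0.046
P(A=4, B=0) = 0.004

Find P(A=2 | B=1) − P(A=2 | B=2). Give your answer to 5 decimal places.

P(B=1) = 0.073 + 0.070 + 0.076 + 0.007 + 0.062 = 0.288; P(A=2 | B=1) = 0.076/0.288 = 0.263889.
P(B=2) = 0.074 + 0.064 + 0.064 + 0.046 + 0.048 = 0.296; P(A=2 | B=2) = 0.064/0.296 = 0.216216.
Difference = 0.04767.

0.04767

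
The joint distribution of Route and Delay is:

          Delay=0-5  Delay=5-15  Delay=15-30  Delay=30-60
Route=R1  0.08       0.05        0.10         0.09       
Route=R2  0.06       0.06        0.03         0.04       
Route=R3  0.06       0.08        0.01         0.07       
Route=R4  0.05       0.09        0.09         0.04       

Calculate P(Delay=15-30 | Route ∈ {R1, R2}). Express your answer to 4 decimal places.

P(Route=R1) = 0.08 + 0.05 + 0.10 + 0.09 = 0.32.
P(Route=R2) = 0.06 + 0.06 + 0.03 + 0.04 = 0.19.
P(Route ∈ {R1, R2}) = 0.32 + 0.19 = 0.51; P(Delay=15-30, Route ∈ {R1, R2}) = 0.10 + 0.03 = 0.13.
P(Delay=15-30 | Route ∈ {R1, R2}) = 0.13/0.51 = 0.2549.

0.2549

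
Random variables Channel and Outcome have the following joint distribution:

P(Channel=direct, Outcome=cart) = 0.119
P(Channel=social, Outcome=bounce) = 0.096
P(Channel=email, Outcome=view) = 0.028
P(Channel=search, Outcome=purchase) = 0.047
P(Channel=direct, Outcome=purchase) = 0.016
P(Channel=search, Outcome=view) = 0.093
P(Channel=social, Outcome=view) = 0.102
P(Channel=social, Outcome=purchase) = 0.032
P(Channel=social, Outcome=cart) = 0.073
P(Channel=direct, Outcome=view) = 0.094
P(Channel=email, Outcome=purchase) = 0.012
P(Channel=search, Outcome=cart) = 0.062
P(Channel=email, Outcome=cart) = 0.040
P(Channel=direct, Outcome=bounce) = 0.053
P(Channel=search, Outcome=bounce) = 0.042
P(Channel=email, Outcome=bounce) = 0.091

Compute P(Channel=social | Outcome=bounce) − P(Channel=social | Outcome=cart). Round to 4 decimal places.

P(Outcome=bounce) = 0.091 + 0.042 + 0.096 + 0.053 = 0.282; P(Channel=social | Outcome=bounce) = 0.096/0.282 = 0.34043.
P(Outcome=cart) = 0.040 + 0.062 + 0.073 + 0.119 = 0.294; P(Channel=social | Outcome=cart) = 0.073/0.294 = 0.24830.
Difference = 0.0921.

0.0921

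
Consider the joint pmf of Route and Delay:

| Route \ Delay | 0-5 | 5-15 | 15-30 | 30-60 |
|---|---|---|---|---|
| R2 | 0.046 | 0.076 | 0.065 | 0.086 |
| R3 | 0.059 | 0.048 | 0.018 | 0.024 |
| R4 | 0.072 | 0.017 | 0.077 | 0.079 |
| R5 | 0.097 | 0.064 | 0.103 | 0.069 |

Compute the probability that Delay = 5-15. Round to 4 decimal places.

0.2050

P(Delay=5-15) = 0.076 + 0.048 + 0.017 + 0.064 = 0.205.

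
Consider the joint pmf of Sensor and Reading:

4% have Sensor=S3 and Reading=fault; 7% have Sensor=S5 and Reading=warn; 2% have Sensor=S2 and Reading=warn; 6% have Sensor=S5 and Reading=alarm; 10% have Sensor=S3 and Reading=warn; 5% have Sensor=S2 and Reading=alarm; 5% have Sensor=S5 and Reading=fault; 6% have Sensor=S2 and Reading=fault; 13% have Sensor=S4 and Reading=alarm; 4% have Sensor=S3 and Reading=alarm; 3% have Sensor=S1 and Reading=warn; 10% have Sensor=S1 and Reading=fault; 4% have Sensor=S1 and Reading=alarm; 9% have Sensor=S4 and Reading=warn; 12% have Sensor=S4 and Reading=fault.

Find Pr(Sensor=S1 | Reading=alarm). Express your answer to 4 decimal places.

P(Reading=alarm) = 0.04 + 0.05 + 0.04 + 0.13 + 0.06 = 0.32.
P(Sensor=S1 | Reading=alarm) = 0.04/0.32 = 0.1250.

0.1250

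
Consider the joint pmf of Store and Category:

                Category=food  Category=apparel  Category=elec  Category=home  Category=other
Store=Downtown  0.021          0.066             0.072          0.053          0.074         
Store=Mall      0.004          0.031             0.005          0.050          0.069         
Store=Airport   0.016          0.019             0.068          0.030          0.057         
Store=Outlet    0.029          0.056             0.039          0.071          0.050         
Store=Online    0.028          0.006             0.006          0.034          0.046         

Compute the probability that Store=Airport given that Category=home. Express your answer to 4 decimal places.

0.1261

P(Category=home) = 0.053 + 0.050 + 0.030 + 0.071 + 0.034 = 0.238.
P(Store=Airport | Category=home) = 0.030/0.238 = 0.1261.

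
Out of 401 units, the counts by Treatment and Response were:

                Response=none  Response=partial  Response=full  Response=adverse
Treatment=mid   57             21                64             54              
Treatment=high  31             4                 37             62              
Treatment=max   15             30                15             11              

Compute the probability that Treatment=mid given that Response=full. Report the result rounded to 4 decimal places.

0.5517

Total with Response=full: 64 + 37 + 15 = 116.
P(Treatment=mid | Response=full) = 64/116 = 0.5517.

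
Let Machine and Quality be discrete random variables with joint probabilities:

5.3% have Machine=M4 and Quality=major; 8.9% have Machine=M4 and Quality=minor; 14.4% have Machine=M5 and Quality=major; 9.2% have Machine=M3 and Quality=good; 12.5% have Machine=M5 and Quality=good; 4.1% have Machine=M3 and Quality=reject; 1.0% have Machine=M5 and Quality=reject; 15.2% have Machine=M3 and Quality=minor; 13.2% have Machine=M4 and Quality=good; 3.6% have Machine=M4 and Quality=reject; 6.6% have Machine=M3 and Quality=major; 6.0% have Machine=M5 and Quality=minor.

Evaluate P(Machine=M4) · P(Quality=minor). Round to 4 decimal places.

0.0933

P(Machine=M4) = 0.132 + 0.089 + 0.053 + 0.036 = 0.310.
P(Quality=minor) = 0.152 + 0.089 + 0.060 = 0.301.
Product: 0.310 × 0.301 = 0.0933.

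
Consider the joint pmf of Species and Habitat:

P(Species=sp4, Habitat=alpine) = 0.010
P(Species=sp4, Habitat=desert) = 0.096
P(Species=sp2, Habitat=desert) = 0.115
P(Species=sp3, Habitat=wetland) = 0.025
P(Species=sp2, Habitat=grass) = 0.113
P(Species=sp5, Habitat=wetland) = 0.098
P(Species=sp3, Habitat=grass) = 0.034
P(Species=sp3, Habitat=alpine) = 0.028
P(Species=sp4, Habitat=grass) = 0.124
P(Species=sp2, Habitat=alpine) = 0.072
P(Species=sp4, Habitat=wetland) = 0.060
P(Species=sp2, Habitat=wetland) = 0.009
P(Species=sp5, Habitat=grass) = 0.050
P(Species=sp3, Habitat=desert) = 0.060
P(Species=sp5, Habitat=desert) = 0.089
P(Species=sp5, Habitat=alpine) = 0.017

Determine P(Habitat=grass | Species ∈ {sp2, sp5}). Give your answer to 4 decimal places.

0.2895

P(Species=sp2) = 0.113 + 0.009 + 0.115 + 0.072 = 0.309.
P(Species=sp5) = 0.050 + 0.098 + 0.089 + 0.017 = 0.254.
P(Species ∈ {sp2, sp5}) = 0.309 + 0.254 = 0.563; P(Habitat=grass, Species ∈ {sp2, sp5}) = 0.113 + 0.050 = 0.163.
P(Habitat=grass | Species ∈ {sp2, sp5}) = 0.163/0.563 = 0.2895.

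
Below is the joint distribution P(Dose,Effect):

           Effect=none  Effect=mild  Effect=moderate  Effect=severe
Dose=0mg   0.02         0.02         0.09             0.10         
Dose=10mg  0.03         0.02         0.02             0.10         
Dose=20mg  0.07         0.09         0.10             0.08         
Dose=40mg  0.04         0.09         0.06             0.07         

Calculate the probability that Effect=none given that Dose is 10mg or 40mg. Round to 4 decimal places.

P(Dose=10mg) = 0.03 + 0.02 + 0.02 + 0.10 = 0.17.
P(Dose=40mg) = 0.04 + 0.09 + 0.06 + 0.07 = 0.26.
P(Dose ∈ {10mg, 40mg}) = 0.17 + 0.26 = 0.43; P(Effect=none, Dose ∈ {10mg, 40mg}) = 0.03 + 0.04 = 0.07.
P(Effect=none | Dose ∈ {10mg, 40mg}) = 0.07/0.43 = 0.1628.

0.1628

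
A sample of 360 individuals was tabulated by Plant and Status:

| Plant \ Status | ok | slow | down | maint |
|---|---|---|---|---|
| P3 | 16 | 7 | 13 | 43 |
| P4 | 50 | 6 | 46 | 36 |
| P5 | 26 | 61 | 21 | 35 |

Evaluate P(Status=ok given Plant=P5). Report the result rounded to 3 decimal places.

Total with Plant=P5: 26 + 61 + 21 + 35 = 143.
P(Status=ok | Plant=P5) = 26/143 = 0.182.

0.182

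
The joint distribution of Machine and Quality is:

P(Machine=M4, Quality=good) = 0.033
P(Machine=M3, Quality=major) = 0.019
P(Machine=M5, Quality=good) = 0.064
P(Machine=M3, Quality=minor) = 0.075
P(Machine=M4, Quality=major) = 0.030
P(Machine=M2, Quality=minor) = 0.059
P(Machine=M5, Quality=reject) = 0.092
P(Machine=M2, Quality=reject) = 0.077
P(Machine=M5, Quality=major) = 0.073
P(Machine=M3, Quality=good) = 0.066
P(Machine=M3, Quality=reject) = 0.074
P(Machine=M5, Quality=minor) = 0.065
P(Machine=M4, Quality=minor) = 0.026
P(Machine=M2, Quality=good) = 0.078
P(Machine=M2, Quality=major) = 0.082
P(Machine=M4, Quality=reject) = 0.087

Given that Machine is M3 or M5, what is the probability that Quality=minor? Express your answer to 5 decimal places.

0.26515

P(Machine=M3) = 0.066 + 0.075 + 0.019 + 0.074 = 0.234.
P(Machine=M5) = 0.064 + 0.065 + 0.073 + 0.092 = 0.294.
P(Machine ∈ {M3, M5}) = 0.234 + 0.294 = 0.528; P(Quality=minor, Machine ∈ {M3, M5}) = 0.075 + 0.065 = 0.140.
P(Quality=minor | Machine ∈ {M3, M5}) = 0.140/0.528 = 0.26515.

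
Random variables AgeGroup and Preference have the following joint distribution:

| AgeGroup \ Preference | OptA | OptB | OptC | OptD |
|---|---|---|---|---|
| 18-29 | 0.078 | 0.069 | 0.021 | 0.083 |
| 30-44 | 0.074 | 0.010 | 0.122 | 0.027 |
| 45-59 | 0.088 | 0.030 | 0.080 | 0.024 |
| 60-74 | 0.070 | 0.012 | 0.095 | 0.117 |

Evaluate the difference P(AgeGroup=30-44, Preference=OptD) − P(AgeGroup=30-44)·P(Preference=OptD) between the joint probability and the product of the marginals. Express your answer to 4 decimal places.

P(AgeGroup=30-44) = 0.074 + 0.010 + 0.122 + 0.027 = 0.233.
P(Preference=OptD) = 0.083 + 0.027 + 0.024 + 0.117 = 0.251.
P(AgeGroup=30-44, Preference=OptD) − P(AgeGroup=30-44)P(Preference=OptD) = 0.027 − 0.233×0.251 = -0.0315.

-0.0315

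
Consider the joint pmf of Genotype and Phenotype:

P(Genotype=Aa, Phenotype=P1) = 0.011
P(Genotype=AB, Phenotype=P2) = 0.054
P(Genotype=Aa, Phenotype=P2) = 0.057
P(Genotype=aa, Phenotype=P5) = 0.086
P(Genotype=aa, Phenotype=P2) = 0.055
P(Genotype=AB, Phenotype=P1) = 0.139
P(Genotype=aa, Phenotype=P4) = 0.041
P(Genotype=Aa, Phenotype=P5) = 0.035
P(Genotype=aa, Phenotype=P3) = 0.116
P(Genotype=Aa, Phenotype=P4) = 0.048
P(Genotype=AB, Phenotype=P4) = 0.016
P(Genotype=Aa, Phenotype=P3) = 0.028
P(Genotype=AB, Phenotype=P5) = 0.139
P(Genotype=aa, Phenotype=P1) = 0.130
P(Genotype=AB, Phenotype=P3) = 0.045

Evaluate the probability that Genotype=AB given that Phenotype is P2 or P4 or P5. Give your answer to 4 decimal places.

P(Phenotype=P2) = 0.057 + 0.055 + 0.054 = 0.166.
P(Phenotype=P4) = 0.048 + 0.041 + 0.016 = 0.105.
P(Phenotype=P5) = 0.035 + 0.086 + 0.139 = 0.260.
P(Phenotype ∈ {P2, P4, P5}) = 0.166 + 0.105 + 0.260 = 0.531; P(Genotype=AB, Phenotype ∈ {P2, P4, P5}) = 0.054 + 0.016 + 0.139 = 0.209.
P(Genotype=AB | Phenotype ∈ {P2, P4, P5}) = 0.209/0.531 = 0.3936.

0.3936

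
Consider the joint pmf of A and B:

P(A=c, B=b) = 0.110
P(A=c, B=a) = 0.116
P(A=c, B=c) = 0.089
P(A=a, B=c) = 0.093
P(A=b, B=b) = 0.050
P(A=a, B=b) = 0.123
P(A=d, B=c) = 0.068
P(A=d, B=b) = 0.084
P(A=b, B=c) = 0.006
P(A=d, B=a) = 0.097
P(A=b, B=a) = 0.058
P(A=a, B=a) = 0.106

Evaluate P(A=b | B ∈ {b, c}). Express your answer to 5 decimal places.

P(B=b) = 0.123 + 0.050 + 0.110 + 0.084 = 0.367.
P(B=c) = 0.093 + 0.006 + 0.089 + 0.068 = 0.256.
P(B ∈ {b, c}) = 0.367 + 0.256 = 0.623; P(A=b, B ∈ {b, c}) = 0.050 + 0.006 = 0.056.
P(A=b | B ∈ {b, c}) = 0.056/0.623 = 0.08989.

0.08989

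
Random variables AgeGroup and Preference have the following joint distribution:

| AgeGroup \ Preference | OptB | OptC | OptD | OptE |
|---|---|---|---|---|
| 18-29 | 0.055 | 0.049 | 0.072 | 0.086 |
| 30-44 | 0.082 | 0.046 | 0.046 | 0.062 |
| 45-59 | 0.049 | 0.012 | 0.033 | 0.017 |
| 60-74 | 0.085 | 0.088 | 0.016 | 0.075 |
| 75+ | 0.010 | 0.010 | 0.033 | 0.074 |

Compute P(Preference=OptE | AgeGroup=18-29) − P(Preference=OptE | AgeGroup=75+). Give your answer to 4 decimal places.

-0.2544

P(AgeGroup=18-29) = 0.055 + 0.049 + 0.072 + 0.086 = 0.262; P(Preference=OptE | AgeGroup=18-29) = 0.086/0.262 = 0.32824.
P(AgeGroup=75+) = 0.010 + 0.010 + 0.033 + 0.074 = 0.127; P(Preference=OptE | AgeGroup=75+) = 0.074/0.127 = 0.58268.
Difference = -0.2544.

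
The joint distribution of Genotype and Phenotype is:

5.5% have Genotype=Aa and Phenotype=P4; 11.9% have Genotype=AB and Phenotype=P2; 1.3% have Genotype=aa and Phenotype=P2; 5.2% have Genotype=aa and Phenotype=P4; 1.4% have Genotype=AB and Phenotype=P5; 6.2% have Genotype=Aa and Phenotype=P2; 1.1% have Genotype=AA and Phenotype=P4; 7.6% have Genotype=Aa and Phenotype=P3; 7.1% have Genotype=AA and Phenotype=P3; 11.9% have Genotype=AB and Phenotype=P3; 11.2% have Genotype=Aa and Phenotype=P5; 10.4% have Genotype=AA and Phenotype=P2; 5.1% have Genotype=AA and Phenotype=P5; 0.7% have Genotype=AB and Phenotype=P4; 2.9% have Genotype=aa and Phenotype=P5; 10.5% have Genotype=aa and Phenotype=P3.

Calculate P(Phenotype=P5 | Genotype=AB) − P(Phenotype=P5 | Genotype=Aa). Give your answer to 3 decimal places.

-0.313

P(Genotype=AB) = 0.119 + 0.119 + 0.007 + 0.014 = 0.259; P(Phenotype=P5 | Genotype=AB) = 0.014/0.259 = 0.0541.
P(Genotype=Aa) = 0.062 + 0.076 + 0.055 + 0.112 = 0.305; P(Phenotype=P5 | Genotype=Aa) = 0.112/0.305 = 0.3672.
Difference = -0.313.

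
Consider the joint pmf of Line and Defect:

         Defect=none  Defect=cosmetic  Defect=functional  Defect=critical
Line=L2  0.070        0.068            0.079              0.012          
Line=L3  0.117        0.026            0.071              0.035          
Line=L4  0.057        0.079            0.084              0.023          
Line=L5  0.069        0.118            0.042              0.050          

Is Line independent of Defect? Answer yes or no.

P(Line=L3) = 0.249 and P(Defect=cosmetic) = 0.291, so their product is 0.07246, but P(Line=L3, Defect=cosmetic) = 0.026. Since these differ, Line and Defect are not independent.

no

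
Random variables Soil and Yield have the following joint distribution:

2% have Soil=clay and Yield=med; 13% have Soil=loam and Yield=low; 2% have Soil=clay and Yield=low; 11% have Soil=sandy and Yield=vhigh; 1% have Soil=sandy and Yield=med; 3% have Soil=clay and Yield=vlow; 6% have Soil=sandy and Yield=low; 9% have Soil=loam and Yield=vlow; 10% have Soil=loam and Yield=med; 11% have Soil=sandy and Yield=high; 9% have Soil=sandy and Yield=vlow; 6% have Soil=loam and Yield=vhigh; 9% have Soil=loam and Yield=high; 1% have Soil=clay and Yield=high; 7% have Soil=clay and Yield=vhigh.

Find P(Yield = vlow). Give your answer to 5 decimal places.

P(Yield=vlow) = 0.09 + 0.09 + 0.03 = 0.21.

0.21000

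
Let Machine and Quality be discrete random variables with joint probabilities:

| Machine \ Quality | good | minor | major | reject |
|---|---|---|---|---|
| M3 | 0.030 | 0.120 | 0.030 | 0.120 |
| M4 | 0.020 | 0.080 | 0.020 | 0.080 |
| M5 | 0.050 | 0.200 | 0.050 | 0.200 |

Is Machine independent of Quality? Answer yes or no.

yes

Every cell satisfies P(Machine,Quality) = P(Machine)·P(Quality). For instance P(Machine=M4) = 0.200, P(Quality=minor) = 0.400, and 0.200×0.400 = 0.080 matches the joint entry. So Machine and Quality are independent.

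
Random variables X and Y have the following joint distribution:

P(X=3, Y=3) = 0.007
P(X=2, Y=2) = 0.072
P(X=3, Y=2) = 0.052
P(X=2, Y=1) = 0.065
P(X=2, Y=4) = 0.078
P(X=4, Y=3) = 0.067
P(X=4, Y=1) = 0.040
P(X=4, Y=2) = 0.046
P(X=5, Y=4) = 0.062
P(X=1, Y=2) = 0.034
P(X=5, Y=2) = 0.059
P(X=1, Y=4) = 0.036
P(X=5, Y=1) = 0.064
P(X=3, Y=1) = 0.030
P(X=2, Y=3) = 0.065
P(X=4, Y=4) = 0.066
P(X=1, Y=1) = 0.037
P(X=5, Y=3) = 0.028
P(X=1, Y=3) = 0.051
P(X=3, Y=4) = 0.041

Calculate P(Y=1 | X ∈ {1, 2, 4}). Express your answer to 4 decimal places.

P(X=1) = 0.037 + 0.034 + 0.051 + 0.036 = 0.158.
P(X=2) = 0.065 + 0.072 + 0.065 + 0.078 = 0.280.
P(X=4) = 0.040 + 0.046 + 0.067 + 0.066 = 0.219.
P(X ∈ {1, 2, 4}) = 0.158 + 0.280 + 0.219 = 0.657; P(Y=1, X ∈ {1, 2, 4}) = 0.037 + 0.065 + 0.040 = 0.142.
P(Y=1 | X ∈ {1, 2, 4}) = 0.142/0.657 = 0.2161.

0.2161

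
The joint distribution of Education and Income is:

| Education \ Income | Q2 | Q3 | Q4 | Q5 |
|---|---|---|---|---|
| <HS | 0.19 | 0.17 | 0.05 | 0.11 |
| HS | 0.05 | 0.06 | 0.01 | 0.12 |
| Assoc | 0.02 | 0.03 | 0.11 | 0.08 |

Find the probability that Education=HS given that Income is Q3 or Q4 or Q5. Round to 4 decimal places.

P(Income=Q3) = 0.17 + 0.06 + 0.03 = 0.26.
P(Income=Q4) = 0.05 + 0.01 + 0.11 = 0.17.
P(Income=Q5) = 0.11 + 0.12 + 0.08 = 0.31.
P(Income ∈ {Q3, Q4, Q5}) = 0.26 + 0.17 + 0.31 = 0.74; P(Education=HS, Income ∈ {Q3, Q4, Q5}) = 0.06 + 0.01 + 0.12 = 0.19.
P(Education=HS | Income ∈ {Q3, Q4, Q5}) = 0.19/0.74 = 0.2568.

0.2568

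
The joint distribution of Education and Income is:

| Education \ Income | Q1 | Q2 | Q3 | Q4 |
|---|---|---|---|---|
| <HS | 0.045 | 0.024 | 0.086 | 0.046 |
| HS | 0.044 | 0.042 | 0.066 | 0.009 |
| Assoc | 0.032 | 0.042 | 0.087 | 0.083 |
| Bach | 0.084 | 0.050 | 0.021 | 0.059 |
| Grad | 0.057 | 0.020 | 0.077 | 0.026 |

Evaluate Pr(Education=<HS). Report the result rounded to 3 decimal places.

0.201

P(Education=<HS) = 0.045 + 0.024 + 0.086 + 0.046 = 0.201.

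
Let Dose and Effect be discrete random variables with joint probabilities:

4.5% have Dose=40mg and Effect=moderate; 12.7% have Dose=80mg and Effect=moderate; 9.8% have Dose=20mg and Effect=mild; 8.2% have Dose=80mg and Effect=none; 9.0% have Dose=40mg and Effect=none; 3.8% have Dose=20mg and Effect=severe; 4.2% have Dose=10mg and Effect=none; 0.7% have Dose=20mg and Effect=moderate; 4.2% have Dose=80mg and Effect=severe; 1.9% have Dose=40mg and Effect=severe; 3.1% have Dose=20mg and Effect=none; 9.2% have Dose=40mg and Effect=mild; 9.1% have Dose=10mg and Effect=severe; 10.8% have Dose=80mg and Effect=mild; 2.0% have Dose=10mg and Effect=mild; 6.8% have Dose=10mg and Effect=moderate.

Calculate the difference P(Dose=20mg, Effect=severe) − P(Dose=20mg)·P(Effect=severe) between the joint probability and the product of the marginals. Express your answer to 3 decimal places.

0.005

P(Dose=20mg) = 0.031 + 0.098 + 0.007 + 0.038 = 0.174.
P(Effect=severe) = 0.091 + 0.038 + 0.019 + 0.042 = 0.190.
P(Dose=20mg, Effect=severe) − P(Dose=20mg)P(Effect=severe) = 0.038 − 0.174×0.190 = 0.005.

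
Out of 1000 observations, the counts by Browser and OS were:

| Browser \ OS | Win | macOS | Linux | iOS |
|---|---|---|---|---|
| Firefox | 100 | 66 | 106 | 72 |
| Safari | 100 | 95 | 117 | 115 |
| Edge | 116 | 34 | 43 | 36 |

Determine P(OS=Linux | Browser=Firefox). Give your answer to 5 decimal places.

0.30814

Total with Browser=Firefox: 100 + 66 + 106 + 72 = 344.
P(OS=Linux | Browser=Firefox) = 106/344 = 0.30814.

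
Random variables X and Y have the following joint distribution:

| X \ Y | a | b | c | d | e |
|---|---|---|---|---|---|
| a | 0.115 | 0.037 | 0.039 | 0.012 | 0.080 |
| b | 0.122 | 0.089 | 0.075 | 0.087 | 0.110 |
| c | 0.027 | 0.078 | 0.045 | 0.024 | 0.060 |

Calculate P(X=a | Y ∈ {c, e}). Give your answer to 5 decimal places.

0.29095

P(Y=c) = 0.039 + 0.075 + 0.045 = 0.159.
P(Y=e) = 0.080 + 0.110 + 0.060 = 0.250.
P(Y ∈ {c, e}) = 0.159 + 0.250 = 0.409; P(X=a, Y ∈ {c, e}) = 0.039 + 0.080 = 0.119.
P(X=a | Y ∈ {c, e}) = 0.119/0.409 = 0.29095.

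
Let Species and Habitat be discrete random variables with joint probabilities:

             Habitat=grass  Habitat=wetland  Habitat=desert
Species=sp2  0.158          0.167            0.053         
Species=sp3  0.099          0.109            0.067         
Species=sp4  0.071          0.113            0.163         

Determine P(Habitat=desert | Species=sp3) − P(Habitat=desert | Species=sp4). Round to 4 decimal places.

P(Species=sp3) = 0.099 + 0.109 + 0.067 = 0.275; P(Habitat=desert | Species=sp3) = 0.067/0.275 = 0.24364.
P(Species=sp4) = 0.071 + 0.113 + 0.163 = 0.347; P(Habitat=desert | Species=sp4) = 0.163/0.347 = 0.46974.
Difference = -0.2261.

-0.2261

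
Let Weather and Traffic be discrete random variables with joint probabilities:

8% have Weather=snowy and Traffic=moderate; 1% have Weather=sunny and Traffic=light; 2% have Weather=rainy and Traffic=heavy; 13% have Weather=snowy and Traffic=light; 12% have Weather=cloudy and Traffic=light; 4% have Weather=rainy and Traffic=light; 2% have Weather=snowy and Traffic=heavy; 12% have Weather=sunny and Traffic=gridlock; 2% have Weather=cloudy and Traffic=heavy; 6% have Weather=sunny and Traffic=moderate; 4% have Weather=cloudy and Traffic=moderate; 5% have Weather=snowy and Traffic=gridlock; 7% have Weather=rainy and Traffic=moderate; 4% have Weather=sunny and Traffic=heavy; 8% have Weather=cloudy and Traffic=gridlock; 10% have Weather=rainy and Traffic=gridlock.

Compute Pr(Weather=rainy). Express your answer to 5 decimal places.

0.23000

P(Weather=rainy) = 0.04 + 0.07 + 0.02 + 0.10 = 0.23.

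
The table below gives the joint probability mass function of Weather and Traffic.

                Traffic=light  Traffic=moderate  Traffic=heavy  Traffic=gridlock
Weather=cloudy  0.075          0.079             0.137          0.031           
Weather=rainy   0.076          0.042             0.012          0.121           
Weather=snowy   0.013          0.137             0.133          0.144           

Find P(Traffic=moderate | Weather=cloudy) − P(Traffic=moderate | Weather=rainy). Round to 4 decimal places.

0.0780

P(Weather=cloudy) = 0.075 + 0.079 + 0.137 + 0.031 = 0.322; P(Traffic=moderate | Weather=cloudy) = 0.079/0.322 = 0.24534.
P(Weather=rainy) = 0.076 + 0.042 + 0.012 + 0.121 = 0.251; P(Traffic=moderate | Weather=rainy) = 0.042/0.251 = 0.16733.
Difference = 0.0780.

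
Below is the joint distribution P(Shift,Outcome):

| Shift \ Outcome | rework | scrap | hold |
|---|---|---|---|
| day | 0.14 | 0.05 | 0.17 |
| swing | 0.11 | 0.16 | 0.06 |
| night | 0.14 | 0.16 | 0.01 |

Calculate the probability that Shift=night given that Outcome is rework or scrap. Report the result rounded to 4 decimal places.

0.3947

P(Outcome=rework) = 0.14 + 0.11 + 0.14 = 0.39.
P(Outcome=scrap) = 0.05 + 0.16 + 0.16 = 0.37.
P(Outcome ∈ {rework, scrap}) = 0.39 + 0.37 = 0.76; P(Shift=night, Outcome ∈ {rework, scrap}) = 0.14 + 0.16 = 0.30.
P(Shift=night | Outcome ∈ {rework, scrap}) = 0.30/0.76 = 0.3947.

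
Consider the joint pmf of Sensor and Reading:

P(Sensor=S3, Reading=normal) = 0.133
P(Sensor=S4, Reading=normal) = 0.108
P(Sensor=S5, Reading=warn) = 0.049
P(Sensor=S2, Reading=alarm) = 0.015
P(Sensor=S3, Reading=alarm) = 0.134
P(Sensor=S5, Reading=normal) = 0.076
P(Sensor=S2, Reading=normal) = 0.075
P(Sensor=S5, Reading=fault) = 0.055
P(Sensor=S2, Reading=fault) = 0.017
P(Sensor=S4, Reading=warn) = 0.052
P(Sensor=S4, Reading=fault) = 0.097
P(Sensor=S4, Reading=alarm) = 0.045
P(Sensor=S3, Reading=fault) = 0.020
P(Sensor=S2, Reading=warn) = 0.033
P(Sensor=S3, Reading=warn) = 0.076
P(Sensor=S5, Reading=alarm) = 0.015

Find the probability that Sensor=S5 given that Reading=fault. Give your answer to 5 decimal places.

0.29101

P(Reading=fault) = 0.017 + 0.020 + 0.097 + 0.055 = 0.189.
P(Sensor=S5 | Reading=fault) = 0.055/0.189 = 0.29101.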